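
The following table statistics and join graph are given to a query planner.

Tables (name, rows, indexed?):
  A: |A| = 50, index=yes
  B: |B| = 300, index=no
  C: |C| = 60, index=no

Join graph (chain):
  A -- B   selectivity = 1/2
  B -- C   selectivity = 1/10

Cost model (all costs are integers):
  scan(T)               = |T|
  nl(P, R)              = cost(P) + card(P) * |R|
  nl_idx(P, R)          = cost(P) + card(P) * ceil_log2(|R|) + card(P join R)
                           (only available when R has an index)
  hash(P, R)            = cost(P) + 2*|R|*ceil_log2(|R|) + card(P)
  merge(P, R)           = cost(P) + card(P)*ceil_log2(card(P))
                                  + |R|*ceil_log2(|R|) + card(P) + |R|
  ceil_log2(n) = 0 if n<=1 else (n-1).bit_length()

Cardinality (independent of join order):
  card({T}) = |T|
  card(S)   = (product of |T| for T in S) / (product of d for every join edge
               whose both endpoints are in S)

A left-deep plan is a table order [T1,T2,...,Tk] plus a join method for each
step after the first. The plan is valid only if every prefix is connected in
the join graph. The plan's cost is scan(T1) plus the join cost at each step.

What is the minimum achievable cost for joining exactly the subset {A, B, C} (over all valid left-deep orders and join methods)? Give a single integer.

Selinger DP over subsets of {A,B,C}:
  {A}: scan cost=50, card=50
  {B}: scan cost=300, card=300
  {C}: scan cost=60, card=60
  {AB}: card=7500; try (A,hash)→1200, (B,merge)→3400, (A,merge)→3650, (B,hash)→5500, (A,nl_idx)→9600, (B,nl)→15050 …(+1); best=1200 via (A,hash)
  {BC}: card=1800; try (C,hash)→1320, (B,merge)→3480, (C,merge)→3720, (B,hash)→5520, (B,nl)→18060, (C,nl)→18300; best=1320 via (C,hash)
  {ABC}: card=45000; try (A,hash)→3720, (C,hash)→9420, (A,merge)→23270, (A,nl_idx)→57120, (A,nl)→91320, (C,merge)→106620 …(+1); best=3720 via (A,hash)

3720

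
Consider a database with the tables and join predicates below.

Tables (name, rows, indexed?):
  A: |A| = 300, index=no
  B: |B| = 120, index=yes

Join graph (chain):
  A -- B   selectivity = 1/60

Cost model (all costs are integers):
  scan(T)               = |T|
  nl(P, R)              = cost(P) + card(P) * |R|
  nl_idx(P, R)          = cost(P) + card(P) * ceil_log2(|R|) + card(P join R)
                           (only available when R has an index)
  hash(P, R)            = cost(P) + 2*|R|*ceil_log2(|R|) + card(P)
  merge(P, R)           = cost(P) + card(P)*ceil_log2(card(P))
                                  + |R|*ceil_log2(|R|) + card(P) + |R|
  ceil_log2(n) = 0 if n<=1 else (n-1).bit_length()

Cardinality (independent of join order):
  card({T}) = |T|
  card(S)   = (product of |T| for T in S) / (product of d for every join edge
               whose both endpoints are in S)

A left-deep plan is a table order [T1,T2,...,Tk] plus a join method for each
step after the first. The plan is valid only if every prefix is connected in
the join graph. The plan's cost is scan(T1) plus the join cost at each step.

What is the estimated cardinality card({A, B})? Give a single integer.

600

Tables in S: A(300), B(120)
Edges inside S: A-B(d=60)
numerator = 300 * 120 = 36000
denominator = 60 = 60
card(S) = 36000 / 60 = 600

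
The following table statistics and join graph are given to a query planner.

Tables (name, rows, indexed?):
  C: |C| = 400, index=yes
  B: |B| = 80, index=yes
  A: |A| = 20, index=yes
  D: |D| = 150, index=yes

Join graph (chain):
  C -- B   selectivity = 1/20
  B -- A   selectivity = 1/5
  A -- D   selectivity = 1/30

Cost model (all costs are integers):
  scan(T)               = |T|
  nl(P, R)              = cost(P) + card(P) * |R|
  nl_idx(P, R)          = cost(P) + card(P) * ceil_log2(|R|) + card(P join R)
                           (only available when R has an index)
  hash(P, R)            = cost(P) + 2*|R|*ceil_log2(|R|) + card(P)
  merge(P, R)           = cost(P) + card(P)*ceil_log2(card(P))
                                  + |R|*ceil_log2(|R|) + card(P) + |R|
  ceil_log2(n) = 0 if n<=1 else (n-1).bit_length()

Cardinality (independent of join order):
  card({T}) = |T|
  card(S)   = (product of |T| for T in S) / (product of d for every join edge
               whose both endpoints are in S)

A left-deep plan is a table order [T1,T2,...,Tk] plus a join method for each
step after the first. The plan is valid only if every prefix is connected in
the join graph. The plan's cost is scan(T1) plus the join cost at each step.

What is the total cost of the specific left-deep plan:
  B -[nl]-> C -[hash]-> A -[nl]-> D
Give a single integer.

step 1: scan B: cost=80, card=80
step 2: join C via nl
    card(P join C) = 80*400/(20) = 1600
    cost = 80 + 80*400 = 32080
step 3: join A via hash
    card(P join A) = 1600*20/(5) = 6400
    cost = 32080 + 2*20*5 + 1600 = 33880
step 4: join D via nl
    card(P join D) = 6400*150/(30) = 32000
    cost = 33880 + 6400*150 = 993880

993880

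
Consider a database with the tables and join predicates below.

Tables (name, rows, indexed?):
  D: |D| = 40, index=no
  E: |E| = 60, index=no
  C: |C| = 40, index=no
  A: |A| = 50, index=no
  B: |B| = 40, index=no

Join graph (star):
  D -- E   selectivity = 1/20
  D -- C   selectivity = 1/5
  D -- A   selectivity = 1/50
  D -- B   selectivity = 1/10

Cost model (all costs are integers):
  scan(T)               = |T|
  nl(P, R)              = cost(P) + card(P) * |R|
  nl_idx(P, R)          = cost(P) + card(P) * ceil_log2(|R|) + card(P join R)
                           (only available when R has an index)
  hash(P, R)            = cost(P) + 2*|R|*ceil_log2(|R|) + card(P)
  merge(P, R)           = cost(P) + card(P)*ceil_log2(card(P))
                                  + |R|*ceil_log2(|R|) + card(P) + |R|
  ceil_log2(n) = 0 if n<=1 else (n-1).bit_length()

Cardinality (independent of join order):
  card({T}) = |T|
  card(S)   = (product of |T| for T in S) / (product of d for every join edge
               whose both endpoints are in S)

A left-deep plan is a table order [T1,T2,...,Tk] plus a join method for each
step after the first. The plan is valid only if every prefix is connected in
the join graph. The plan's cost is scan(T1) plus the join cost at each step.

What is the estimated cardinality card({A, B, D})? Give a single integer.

160

Tables in S: A(50), B(40), D(40)
Edges inside S: D-A(d=50), D-B(d=10)
numerator = 50 * 40 * 40 = 80000
denominator = 50 * 10 = 500
card(S) = 80000 / 500 = 160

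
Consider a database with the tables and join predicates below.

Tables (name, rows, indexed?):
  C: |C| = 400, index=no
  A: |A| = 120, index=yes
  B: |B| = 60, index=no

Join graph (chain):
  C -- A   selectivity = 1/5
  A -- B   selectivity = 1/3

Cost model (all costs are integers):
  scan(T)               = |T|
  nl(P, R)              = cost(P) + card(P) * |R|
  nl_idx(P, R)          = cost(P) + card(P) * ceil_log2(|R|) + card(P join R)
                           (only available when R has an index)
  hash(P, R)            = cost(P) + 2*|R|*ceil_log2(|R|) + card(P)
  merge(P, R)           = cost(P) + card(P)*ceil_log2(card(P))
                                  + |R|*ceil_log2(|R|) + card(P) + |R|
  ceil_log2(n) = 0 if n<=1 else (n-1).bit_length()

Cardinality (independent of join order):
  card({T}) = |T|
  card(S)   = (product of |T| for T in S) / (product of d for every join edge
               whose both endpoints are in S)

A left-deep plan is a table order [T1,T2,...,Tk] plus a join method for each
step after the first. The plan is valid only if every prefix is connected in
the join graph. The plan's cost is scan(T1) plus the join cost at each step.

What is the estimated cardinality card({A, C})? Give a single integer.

9600

Tables in S: A(120), C(400)
Edges inside S: C-A(d=5)
numerator = 120 * 400 = 48000
denominator = 5 = 5
card(S) = 48000 / 5 = 9600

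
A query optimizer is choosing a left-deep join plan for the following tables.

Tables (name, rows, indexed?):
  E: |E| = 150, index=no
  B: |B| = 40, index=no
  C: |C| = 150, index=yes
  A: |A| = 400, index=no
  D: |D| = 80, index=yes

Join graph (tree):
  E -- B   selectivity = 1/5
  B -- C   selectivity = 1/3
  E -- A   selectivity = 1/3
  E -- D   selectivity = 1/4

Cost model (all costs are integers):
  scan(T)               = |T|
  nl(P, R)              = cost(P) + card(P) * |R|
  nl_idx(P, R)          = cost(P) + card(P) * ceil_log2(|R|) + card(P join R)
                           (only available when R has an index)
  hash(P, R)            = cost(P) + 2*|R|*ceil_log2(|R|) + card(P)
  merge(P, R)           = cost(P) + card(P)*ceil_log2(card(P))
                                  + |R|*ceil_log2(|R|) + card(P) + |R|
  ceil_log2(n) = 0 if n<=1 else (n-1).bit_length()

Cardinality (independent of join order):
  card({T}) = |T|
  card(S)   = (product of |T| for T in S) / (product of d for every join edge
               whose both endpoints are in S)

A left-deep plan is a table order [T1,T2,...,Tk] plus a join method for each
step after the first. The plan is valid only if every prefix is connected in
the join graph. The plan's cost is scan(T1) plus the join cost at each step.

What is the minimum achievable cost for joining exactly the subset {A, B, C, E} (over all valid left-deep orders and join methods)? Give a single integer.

Selinger DP over subsets of {A,B,C,E}:
  {E}: scan cost=150, card=150
  {B}: scan cost=40, card=40
  {C}: scan cost=150, card=150
  {A}: scan cost=400, card=400
  {BE}: card=1200; try (B,hash)→780, (E,merge)→1670, (B,merge)→1780, (E,hash)→2480, (E,nl)→6040, (B,nl)→6150; best=780 via (B,hash)
  {AE}: card=20000; try (E,hash)→3200, (A,merge)→5500, (E,merge)→5750, (A,hash)→7500, (A,nl)→60150, (E,nl)→60400; best=3200 via (E,hash)
  {BC}: card=2000; try (B,hash)→780, (C,merge)→1670, (B,merge)→1780, (C,nl_idx)→2360, (C,hash)→2480, (C,nl)→6040 …(+1); best=780 via (B,hash)
  {BCE}: card=60000; try (C,hash)→4380, (E,hash)→5180, (C,merge)→16530, (E,merge)→26130, (C,nl_idx)→70380, (C,nl)→180780 …(+1); best=4380 via (C,hash)
  {ABE}: card=160000; try (A,hash)→9180, (A,merge)→19180, (B,hash)→23680, (B,merge)→323480, (A,nl)→480780, (B,nl)→803200; best=9180 via (A,hash)
  {ABCE}: card=8000000; try (A,hash)→71580, (C,hash)→171580, (A,merge)→1028380, (C,merge)→3050530, (C,nl_idx)→9289180, (A,nl)→24004380 …(+1); best=71580 via (A,hash)

71580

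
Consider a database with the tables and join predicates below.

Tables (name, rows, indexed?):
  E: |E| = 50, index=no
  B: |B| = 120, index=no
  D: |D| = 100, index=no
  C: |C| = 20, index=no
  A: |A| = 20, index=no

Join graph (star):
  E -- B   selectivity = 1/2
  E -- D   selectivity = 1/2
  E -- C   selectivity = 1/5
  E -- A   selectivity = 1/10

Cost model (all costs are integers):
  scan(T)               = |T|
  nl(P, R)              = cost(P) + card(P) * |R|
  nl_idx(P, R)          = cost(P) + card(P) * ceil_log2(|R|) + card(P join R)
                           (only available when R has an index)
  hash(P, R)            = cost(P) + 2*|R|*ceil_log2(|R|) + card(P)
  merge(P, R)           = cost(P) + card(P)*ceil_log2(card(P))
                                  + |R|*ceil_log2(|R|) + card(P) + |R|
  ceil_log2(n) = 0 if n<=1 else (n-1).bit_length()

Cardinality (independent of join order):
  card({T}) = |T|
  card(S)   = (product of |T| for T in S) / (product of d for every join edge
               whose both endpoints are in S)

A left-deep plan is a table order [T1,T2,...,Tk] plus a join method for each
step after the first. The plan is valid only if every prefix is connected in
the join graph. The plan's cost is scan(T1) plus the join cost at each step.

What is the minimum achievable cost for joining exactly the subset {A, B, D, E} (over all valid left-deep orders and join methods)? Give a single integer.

Selinger DP over subsets of {A,B,D,E}:
  {E}: scan cost=50, card=50
  {B}: scan cost=120, card=120
  {D}: scan cost=100, card=100
  {A}: scan cost=20, card=20
  {BE}: card=3000; try (E,hash)→840, (B,merge)→1360, (E,merge)→1430, (B,hash)→1780, (B,nl)→6050, (E,nl)→6120; best=840 via (E,hash)
  {DE}: card=2500; try (E,hash)→800, (D,merge)→1200, (E,merge)→1250, (D,hash)→1500, (D,nl)→5050, (E,nl)→5100; best=800 via (E,hash)
  {AE}: card=100; try (A,hash)→300, (E,merge)→490, (A,merge)→520, (E,hash)→640, (E,nl)→1020, (A,nl)→1050; best=300 via (A,hash)
  {BDE}: card=150000; try (B,hash)→4980, (D,hash)→5240, (B,merge)→34260, (D,merge)→40640, (B,nl)→300800, (D,nl)→300840; best=4980 via (B,hash)
  {ABE}: card=6000; try (B,merge)→2060, (B,hash)→2080, (A,hash)→4040, (B,nl)→12300, (A,merge)→39960, (A,nl)→60840; best=2060 via (B,merge)
  {ADE}: card=5000; try (D,hash)→1800, (D,merge)→1900, (A,hash)→3500, (D,nl)→10300, (A,merge)→33420, (A,nl)→50800; best=1800 via (D,hash)
  {ABDE}: card=300000; try (B,hash)→8480, (D,hash)→9460, (B,merge)→72760, (D,merge)→86860, (A,hash)→155180, (B,nl)→601800 …(+3); best=8480 via (B,hash)

8480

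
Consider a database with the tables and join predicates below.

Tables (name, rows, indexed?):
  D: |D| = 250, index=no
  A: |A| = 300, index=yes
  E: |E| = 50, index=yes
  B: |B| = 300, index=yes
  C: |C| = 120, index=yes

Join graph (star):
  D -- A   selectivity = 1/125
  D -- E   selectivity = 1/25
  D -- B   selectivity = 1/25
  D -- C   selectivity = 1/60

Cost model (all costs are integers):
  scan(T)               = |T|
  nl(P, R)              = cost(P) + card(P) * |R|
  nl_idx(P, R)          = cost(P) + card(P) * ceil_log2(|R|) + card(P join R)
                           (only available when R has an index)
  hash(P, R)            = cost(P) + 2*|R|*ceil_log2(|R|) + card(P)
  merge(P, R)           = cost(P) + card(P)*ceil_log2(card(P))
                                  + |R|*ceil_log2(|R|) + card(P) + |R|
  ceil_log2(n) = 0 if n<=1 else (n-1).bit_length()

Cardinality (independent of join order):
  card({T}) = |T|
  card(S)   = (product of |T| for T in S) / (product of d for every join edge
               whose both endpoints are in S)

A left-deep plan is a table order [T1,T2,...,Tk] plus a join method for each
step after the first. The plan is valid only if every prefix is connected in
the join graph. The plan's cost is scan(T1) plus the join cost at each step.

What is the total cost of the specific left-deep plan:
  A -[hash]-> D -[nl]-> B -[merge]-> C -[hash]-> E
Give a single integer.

step 1: scan A: cost=300, card=300
step 2: join D via hash
    card(P join D) = 300*250/(125) = 600
    cost = 300 + 2*250*8 + 300 = 4600
step 3: join B via nl
    card(P join B) = 600*300/(25) = 7200
    cost = 4600 + 600*300 = 184600
step 4: join C via merge
    card(P join C) = 7200*120/(60) = 14400
    cost = 184600 + 7200*13 + 120*7 + 7200 + 120 = 286360
step 5: join E via hash
    card(P join E) = 14400*50/(25) = 28800
    cost = 286360 + 2*50*6 + 14400 = 301360

301360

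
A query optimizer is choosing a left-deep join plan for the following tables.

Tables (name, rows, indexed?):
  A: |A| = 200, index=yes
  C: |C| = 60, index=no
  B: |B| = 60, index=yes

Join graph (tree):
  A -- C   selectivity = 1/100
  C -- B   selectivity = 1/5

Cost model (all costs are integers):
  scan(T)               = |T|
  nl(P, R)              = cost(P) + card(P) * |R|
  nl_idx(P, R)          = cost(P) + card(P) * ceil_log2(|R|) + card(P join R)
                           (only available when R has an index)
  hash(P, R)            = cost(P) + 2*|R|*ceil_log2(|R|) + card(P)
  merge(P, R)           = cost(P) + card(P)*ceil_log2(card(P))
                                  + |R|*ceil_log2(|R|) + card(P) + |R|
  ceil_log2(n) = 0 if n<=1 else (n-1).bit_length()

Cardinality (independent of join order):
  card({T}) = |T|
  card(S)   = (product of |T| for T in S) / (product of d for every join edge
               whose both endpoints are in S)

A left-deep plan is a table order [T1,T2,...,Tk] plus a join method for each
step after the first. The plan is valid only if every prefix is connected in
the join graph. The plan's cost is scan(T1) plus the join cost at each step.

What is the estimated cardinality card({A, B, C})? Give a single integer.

1440

Tables in S: A(200), B(60), C(60)
Edges inside S: A-C(d=100), C-B(d=5)
numerator = 200 * 60 * 60 = 720000
denominator = 100 * 5 = 500
card(S) = 720000 / 500 = 1440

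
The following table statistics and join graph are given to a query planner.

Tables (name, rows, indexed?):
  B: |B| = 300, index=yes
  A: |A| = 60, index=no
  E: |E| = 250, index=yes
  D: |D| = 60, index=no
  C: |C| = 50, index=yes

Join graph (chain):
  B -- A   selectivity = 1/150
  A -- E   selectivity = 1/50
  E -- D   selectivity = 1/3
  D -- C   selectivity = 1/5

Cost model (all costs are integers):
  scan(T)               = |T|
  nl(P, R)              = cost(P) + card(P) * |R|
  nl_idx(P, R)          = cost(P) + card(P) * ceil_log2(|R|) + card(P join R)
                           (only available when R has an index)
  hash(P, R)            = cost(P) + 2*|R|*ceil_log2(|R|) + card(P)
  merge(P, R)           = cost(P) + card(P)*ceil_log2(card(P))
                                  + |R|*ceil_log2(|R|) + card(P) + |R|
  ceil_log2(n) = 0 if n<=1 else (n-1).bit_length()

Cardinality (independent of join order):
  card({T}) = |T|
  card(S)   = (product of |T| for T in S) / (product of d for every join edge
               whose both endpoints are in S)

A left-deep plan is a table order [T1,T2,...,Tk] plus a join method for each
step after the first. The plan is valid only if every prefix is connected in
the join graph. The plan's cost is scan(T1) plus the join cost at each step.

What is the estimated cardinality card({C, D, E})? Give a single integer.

50000

Tables in S: C(50), D(60), E(250)
Edges inside S: E-D(d=3), D-C(d=5)
numerator = 50 * 60 * 250 = 750000
denominator = 3 * 5 = 15
card(S) = 750000 / 15 = 50000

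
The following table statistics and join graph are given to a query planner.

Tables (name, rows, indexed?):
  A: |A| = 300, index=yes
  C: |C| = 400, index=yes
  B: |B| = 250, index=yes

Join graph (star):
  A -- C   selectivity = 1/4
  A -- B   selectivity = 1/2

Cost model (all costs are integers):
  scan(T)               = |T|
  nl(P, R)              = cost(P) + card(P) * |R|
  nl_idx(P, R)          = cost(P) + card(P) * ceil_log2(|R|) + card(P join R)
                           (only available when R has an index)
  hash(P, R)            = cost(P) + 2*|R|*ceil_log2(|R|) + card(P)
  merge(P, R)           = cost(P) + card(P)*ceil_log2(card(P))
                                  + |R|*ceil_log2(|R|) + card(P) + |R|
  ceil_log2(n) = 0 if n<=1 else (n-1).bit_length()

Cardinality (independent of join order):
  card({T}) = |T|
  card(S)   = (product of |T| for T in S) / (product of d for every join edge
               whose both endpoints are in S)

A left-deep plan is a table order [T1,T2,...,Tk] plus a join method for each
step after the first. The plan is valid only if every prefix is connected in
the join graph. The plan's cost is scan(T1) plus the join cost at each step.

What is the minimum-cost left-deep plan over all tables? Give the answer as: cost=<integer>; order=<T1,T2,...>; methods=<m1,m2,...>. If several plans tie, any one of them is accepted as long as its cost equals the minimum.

Selinger DP (subsets sized 1..n):
  {A}: scan cost=300, card=300
  {C}: scan cost=400, card=400
  {B}: scan cost=250, card=250
  {AC}: card=30000; try (A,hash)→6200, (C,merge)→7300, (A,merge)→7400, (C,hash)→7800, (C,nl_idx)→33000, (A,nl_idx)→34000 …(+2); best=6200 via (A,hash)
  {AB}: card=37500; try (B,hash)→4600, (A,merge)→5500, (B,merge)→5550, (A,hash)→5900, (A,nl_idx)→40000, (B,nl_idx)→40200 …(+2); best=4600 via (B,hash)
  {ABC}: card=3750000; try (B,hash)→40200, (C,hash)→49300, (B,merge)→488450, (C,merge)→646100, (B,nl_idx)→3996200, (C,nl_idx)→4092100 …(+2); best=40200 via (B,hash)

cost=40200; order=C,A,B; methods=hash,hash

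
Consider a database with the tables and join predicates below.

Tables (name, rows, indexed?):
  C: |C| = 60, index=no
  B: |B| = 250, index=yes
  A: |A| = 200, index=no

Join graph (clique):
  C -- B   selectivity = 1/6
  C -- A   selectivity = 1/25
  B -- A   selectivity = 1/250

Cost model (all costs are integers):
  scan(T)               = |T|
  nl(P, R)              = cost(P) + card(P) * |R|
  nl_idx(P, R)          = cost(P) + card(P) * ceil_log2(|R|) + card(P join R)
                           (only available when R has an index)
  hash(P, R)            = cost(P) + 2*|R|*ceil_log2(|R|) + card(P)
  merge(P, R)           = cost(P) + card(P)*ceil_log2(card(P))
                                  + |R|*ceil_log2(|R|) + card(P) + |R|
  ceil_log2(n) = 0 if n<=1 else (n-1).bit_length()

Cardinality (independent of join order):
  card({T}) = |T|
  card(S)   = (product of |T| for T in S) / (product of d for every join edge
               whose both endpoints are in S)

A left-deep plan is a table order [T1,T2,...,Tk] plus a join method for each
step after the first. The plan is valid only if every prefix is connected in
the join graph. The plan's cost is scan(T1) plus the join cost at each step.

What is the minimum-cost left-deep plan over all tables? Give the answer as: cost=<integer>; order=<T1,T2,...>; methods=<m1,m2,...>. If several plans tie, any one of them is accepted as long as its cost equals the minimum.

cost=2920; order=A,B,C; methods=nl_idx,hash

Selinger DP (subsets sized 1..n):
  {C}: scan cost=60, card=60
  {B}: scan cost=250, card=250
  {A}: scan cost=200, card=200
  {BC}: card=2500; try (C,hash)→1220, (B,merge)→2730, (C,merge)→2920, (B,nl_idx)→3040, (B,hash)→4120, (B,nl)→15060 …(+1); best=1220 via (C,hash)
  {AC}: card=480; try (C,hash)→1120, (A,merge)→2280, (C,merge)→2420, (A,hash)→3320, (A,nl)→12060, (C,nl)→12200; best=1120 via (C,hash)
  {AB}: card=200; try (B,nl_idx)→2000, (A,hash)→3700, (B,merge)→4250, (A,merge)→4300, (B,hash)→4400, (B,nl)→50200 …(+1); best=2000 via (B,nl_idx)
  {ABC}: card=80; try (C,hash)→2920, (C,merge)→4220, (B,nl_idx)→5040, (B,hash)→5600, (A,hash)→6920, (B,merge)→8170 …(+4); best=2920 via (C,hash)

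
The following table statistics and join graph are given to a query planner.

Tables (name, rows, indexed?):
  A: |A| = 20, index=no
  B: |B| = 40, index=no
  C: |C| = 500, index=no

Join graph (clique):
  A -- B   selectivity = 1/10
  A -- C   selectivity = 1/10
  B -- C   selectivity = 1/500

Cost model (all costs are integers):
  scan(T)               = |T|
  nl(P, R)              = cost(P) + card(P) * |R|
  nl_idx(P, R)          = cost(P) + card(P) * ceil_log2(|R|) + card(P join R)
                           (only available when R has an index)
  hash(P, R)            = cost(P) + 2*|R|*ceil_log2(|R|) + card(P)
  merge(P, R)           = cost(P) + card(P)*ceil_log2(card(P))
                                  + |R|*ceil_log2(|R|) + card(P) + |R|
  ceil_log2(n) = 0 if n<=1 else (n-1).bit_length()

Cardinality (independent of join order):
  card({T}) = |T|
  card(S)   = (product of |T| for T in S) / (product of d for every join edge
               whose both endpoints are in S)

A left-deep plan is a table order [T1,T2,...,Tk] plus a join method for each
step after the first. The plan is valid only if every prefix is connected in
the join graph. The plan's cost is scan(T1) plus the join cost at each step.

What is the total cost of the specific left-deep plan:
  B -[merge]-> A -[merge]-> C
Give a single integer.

6080

step 1: scan B: cost=40, card=40
step 2: join A via merge
    card(P join A) = 40*20/(10) = 80
    cost = 40 + 40*6 + 20*5 + 40 + 20 = 440
step 3: join C via merge
    card(P join C) = 80*500/(10*500) = 8
    cost = 440 + 80*7 + 500*9 + 80 + 500 = 6080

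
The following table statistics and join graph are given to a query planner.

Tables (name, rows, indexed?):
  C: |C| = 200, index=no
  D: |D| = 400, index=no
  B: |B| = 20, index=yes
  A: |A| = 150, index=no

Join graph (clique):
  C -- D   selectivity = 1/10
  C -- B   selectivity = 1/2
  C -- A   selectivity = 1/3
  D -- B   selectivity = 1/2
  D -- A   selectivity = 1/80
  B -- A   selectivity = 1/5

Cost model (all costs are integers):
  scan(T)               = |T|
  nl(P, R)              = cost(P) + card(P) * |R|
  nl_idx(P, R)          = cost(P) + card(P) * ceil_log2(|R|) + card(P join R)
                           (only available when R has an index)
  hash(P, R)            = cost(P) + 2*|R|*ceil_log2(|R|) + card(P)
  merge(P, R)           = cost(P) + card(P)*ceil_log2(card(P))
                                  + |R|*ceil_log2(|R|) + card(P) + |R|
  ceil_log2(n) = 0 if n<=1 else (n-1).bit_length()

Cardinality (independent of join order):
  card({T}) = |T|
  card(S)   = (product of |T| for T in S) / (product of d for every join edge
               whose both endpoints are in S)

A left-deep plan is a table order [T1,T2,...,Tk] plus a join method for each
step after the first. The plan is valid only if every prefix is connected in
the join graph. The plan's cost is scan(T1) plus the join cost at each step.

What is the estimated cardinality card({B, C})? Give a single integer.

Tables in S: B(20), C(200)
Edges inside S: C-B(d=2)
numerator = 20 * 200 = 4000
denominator = 2 = 2
card(S) = 4000 / 2 = 2000

2000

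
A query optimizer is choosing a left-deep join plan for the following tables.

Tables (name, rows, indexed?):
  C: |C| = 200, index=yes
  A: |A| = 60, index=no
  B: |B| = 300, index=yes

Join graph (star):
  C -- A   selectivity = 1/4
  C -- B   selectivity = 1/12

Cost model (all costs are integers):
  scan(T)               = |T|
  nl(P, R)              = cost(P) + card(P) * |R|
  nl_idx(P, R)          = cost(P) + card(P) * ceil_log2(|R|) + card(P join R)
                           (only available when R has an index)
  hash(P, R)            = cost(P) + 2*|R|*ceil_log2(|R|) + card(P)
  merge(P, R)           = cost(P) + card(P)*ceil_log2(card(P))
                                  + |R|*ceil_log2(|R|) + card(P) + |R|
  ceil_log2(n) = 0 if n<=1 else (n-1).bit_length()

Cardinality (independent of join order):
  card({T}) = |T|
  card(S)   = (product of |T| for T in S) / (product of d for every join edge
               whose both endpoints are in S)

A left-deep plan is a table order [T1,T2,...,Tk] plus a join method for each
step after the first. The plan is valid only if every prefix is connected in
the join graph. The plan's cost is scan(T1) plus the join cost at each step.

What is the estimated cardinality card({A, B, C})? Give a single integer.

Tables in S: A(60), B(300), C(200)
Edges inside S: C-A(d=4), C-B(d=12)
numerator = 60 * 300 * 200 = 3600000
denominator = 4 * 12 = 48
card(S) = 3600000 / 48 = 75000

75000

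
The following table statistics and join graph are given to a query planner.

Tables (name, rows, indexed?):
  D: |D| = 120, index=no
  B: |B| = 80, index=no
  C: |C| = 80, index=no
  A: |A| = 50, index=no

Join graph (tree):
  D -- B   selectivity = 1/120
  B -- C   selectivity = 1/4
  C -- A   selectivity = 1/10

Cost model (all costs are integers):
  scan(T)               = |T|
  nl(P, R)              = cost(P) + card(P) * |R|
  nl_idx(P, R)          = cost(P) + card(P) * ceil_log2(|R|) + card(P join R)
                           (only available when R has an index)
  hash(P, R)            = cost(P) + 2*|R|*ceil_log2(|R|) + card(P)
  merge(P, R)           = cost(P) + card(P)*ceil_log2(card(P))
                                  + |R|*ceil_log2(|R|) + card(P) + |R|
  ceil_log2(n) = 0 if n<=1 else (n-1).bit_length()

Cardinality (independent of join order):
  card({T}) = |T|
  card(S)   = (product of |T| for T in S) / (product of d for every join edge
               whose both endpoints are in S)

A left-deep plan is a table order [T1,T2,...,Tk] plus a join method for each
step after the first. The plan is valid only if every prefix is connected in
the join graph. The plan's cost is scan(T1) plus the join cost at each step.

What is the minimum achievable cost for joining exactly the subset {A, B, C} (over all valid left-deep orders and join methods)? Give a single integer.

2280

Selinger DP over subsets of {A,B,C}:
  {B}: scan cost=80, card=80
  {C}: scan cost=80, card=80
  {A}: scan cost=50, card=50
  {BC}: card=1600; try (C,hash)→1280, (B,hash)→1280, (C,merge)→1360, (B,merge)→1360, (C,nl)→6480, (B,nl)→6480; best=1280 via (C,hash)
  {AC}: card=400; try (A,hash)→760, (C,merge)→1040, (A,merge)→1070, (C,hash)→1220, (C,nl)→4050, (A,nl)→4080; best=760 via (A,hash)
  {ABC}: card=8000; try (B,hash)→2280, (A,hash)→3480, (B,merge)→5400, (A,merge)→20830, (B,nl)→32760, (A,nl)→81280; best=2280 via (B,hash)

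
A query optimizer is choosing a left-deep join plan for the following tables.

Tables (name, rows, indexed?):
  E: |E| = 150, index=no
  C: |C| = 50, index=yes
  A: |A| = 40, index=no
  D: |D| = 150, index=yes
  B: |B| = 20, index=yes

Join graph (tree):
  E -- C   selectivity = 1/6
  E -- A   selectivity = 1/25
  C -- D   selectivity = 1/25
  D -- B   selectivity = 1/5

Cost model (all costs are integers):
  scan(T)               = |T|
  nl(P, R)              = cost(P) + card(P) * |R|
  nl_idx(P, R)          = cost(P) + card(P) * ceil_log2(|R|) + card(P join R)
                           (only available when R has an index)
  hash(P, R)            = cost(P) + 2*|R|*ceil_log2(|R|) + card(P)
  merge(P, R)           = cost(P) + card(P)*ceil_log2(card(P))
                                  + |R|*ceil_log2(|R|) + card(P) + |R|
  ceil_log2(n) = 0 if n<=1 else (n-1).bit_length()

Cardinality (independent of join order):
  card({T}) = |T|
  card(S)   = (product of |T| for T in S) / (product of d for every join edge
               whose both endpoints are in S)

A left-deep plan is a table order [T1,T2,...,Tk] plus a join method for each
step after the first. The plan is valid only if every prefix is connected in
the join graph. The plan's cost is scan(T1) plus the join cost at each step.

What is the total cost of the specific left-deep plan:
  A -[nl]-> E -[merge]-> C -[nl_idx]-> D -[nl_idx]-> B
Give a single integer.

144550

step 1: scan A: cost=40, card=40
step 2: join E via nl
    card(P join E) = 40*150/(25) = 240
    cost = 40 + 40*150 = 6040
step 3: join C via merge
    card(P join C) = 240*50/(6) = 2000
    cost = 6040 + 240*8 + 50*6 + 240 + 50 = 8550
step 4: join D via nl_idx
    card(P join D) = 2000*150/(25) = 12000
    cost = 8550 + 2000*8 + 12000 = 36550
step 5: join B via nl_idx
    card(P join B) = 12000*20/(5) = 48000
    cost = 36550 + 12000*5 + 48000 = 144550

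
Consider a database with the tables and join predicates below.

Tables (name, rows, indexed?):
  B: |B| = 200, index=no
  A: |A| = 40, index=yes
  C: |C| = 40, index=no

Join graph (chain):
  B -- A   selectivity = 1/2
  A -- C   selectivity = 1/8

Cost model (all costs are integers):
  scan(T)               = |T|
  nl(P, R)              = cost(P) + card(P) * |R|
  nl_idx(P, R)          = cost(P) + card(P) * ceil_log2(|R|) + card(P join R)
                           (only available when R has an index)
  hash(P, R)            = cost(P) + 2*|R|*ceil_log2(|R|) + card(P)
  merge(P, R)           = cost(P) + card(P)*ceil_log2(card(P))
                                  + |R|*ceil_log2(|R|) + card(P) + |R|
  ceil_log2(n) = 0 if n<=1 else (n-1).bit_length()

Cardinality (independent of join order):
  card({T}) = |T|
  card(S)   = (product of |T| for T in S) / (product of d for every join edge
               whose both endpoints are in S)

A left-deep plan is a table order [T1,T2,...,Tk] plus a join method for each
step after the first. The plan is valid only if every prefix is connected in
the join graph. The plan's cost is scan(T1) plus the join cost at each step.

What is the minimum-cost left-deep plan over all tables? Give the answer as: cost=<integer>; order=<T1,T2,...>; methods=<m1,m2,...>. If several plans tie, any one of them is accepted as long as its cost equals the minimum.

cost=3880; order=C,A,B; methods=nl_idx,hash

Selinger DP (subsets sized 1..n):
  {B}: scan cost=200, card=200
  {A}: scan cost=40, card=40
  {C}: scan cost=40, card=40
  {AB}: card=4000; try (A,hash)→880, (B,merge)→2120, (A,merge)→2280, (B,hash)→3280, (A,nl_idx)→5400, (B,nl)→8040 …(+1); best=880 via (A,hash)
  {AC}: card=200; try (A,nl_idx)→480, (C,hash)→560, (A,hash)→560, (C,merge)→600, (A,merge)→600, (C,nl)→1640 …(+1); best=480 via (A,nl_idx)
  {ABC}: card=20000; try (B,hash)→3880, (B,merge)→4080, (C,hash)→5360, (B,nl)→40480, (C,merge)→53160, (C,nl)→160880; best=3880 via (B,hash)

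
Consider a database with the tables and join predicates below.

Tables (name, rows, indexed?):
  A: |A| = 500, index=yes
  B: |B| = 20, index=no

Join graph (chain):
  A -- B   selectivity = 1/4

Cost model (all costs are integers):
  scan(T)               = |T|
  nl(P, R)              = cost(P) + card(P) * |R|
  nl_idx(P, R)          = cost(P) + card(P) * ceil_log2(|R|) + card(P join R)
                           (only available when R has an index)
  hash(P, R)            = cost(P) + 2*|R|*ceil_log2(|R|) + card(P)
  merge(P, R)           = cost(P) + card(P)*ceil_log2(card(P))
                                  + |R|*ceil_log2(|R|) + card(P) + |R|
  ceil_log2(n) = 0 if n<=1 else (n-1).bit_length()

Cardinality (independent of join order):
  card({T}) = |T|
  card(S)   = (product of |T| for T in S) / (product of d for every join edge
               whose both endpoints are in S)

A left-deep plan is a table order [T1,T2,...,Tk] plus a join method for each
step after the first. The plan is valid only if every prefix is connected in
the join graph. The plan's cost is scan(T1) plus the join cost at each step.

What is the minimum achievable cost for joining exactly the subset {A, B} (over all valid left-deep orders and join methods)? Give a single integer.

1200

Selinger DP over subsets of {A,B}:
  {A}: scan cost=500, card=500
  {B}: scan cost=20, card=20
  {AB}: card=2500; try (B,hash)→1200, (A,nl_idx)→2700, (A,merge)→5140, (B,merge)→5620, (A,hash)→9040, (A,nl)→10020 …(+1); best=1200 via (B,hash)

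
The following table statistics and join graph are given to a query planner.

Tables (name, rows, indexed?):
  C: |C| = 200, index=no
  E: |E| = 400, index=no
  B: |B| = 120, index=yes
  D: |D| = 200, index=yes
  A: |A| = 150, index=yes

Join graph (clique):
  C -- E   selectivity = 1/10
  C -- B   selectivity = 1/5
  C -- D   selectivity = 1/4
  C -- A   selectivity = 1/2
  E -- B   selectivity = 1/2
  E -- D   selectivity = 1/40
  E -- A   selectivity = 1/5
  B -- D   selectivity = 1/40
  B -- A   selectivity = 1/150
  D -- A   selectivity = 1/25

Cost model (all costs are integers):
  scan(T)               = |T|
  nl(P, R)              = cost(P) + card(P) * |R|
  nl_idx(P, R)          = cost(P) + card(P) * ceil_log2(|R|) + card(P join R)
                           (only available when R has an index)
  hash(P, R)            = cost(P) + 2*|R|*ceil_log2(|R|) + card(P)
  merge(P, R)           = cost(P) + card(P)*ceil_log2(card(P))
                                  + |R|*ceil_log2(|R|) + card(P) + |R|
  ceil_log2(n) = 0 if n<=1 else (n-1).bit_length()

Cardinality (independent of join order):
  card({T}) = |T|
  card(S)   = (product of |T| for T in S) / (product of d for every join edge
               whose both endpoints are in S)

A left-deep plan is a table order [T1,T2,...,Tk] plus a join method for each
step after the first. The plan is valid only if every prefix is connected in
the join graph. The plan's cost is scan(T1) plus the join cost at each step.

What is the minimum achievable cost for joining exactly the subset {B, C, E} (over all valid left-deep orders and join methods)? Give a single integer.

Selinger DP over subsets of {B,C,E}:
  {C}: scan cost=200, card=200
  {E}: scan cost=400, card=400
  {B}: scan cost=120, card=120
  {CE}: card=8000; try (C,hash)→4000, (E,merge)→6000, (C,merge)→6200, (E,hash)→7600, (E,nl)→80200, (C,nl)→80400; best=4000 via (C,hash)
  {BC}: card=4800; try (B,hash)→2080, (C,merge)→2880, (B,merge)→2960, (C,hash)→3440, (B,nl_idx)→6400, (C,nl)→24120 …(+1); best=2080 via (B,hash)
  {BE}: card=24000; try (B,hash)→2480, (E,merge)→5080, (B,merge)→5360, (E,hash)→7440, (B,nl_idx)→27200, (E,nl)→48120 …(+1); best=2480 via (B,hash)
  {BCE}: card=96000; try (B,hash)→13680, (E,hash)→14080, (C,hash)→29680, (E,merge)→73280, (B,merge)→116960, (B,nl_idx)→156000 …(+4); best=13680 via (B,hash)

13680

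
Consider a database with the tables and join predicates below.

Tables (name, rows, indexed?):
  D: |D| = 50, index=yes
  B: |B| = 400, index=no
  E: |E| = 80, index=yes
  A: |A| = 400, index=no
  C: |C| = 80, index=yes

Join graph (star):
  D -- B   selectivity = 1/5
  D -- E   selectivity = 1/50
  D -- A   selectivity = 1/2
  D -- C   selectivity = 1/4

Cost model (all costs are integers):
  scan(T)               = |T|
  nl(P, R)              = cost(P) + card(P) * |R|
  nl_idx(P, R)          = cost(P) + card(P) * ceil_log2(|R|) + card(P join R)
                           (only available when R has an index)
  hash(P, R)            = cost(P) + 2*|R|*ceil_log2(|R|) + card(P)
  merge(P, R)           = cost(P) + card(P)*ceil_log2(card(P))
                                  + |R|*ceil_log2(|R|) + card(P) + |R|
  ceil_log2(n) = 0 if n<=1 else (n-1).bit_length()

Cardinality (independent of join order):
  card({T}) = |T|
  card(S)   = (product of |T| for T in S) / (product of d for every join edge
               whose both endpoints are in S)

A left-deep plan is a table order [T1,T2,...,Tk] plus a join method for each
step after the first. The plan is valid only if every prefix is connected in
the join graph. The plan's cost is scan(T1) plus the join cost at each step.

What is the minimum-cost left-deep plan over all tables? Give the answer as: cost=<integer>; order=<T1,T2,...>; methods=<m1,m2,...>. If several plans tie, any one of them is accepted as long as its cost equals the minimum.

cost=145680; order=D,E,C,B,A; methods=nl_idx,hash,hash,hash

Selinger DP (subsets sized 1..n):
  {D}: scan cost=50, card=50
  {B}: scan cost=400, card=400
  {E}: scan cost=80, card=80
  {A}: scan cost=400, card=400
  {C}: scan cost=80, card=80
  {BD}: card=4000; try (D,hash)→1400, (B,merge)→4400, (D,merge)→4750, (D,nl_idx)→6800, (B,hash)→7300, (B,nl)→20050 …(+1); best=1400 via (D,hash)
  {DE}: card=80; try (E,nl_idx)→480, (D,nl_idx)→640, (D,hash)→760, (E,merge)→1040, (D,merge)→1070, (E,hash)→1220 …(+2); best=480 via (E,nl_idx)
  {AD}: card=10000; try (D,hash)→1400, (A,merge)→4400, (D,merge)→4750, (A,hash)→7300, (D,nl_idx)→12800, (A,nl)→20050 …(+1); best=1400 via (D,hash)
  {CD}: card=1000; try (D,hash)→760, (C,merge)→1040, (D,merge)→1070, (C,hash)→1220, (C,nl_idx)→1400, (D,nl_idx)→1560 …(+2); best=760 via (D,hash)
  {BDE}: card=6400; try (B,merge)→5120, (E,hash)→6520, (B,hash)→7760, (B,nl)→32480, (E,nl_idx)→35800, (E,merge)→54040 …(+1); best=5120 via (B,merge)
  {ABD}: card=800000; try (A,hash)→12600, (B,hash)→18600, (A,merge)→57400, (B,merge)→155400, (A,nl)→1601400, (B,nl)→4001400; best=12600 via (A,hash)
  {BCD}: card=80000; try (C,hash)→6520, (B,hash)→8960, (B,merge)→15760, (C,merge)→54040, (C,nl_idx)→109400, (C,nl)→321400 …(+1); best=6520 via (C,hash)
  {ADE}: card=16000; try (A,merge)→5120, (A,hash)→7760, (E,hash)→12520, (A,nl)→32480, (E,nl_idx)→87400, (E,merge)→152040 …(+1); best=5120 via (A,merge)
  {CDE}: card=1600; try (C,hash)→1680, (C,merge)→1760, (C,nl_idx)→2640, (E,hash)→2880, (C,nl)→6880, (E,nl_idx)→9360 …(+2); best=1680 via (C,hash)
  {ACD}: card=200000; try (A,hash)→8960, (C,hash)→12520, (A,merge)→15760, (C,merge)→152040, (C,nl_idx)→271400, (A,nl)→400760 …(+1); best=8960 via (A,hash)
  {ABDE}: card=1280000; try (A,hash)→18720, (B,hash)→28320, (A,merge)→98720, (B,merge)→249120, (E,hash)→813720, (A,nl)→2565120 …(+4); best=18720 via (A,hash)
  {BCDE}: card=128000; try (B,hash)→10480, (C,hash)→12640, (B,merge)→24880, (E,hash)→87640, (C,merge)→95360, (C,nl_idx)→177920 …(+5); best=10480 via (B,hash)
  {ABCD}: card=16000000; try (A,hash)→93720, (B,hash)→216160, (C,hash)→813720, (A,merge)→1450520, (B,merge)→3812960, (C,merge)→16813240 …(+4); best=93720 via (A,hash)
  {ACDE}: card=320000; try (A,hash)→10480, (C,hash)→22240, (A,merge)→24880, (E,hash)→210080, (C,merge)→245760, (C,nl_idx)→437120 …(+5); best=10480 via (A,hash)
  {ABCDE}: card=25600000; try (A,hash)→145680, (B,hash)→337680, (C,hash)→1299840, (A,merge)→2318480, (B,merge)→6414480, (E,hash)→16094840 …(+8); best=145680 via (A,hash)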